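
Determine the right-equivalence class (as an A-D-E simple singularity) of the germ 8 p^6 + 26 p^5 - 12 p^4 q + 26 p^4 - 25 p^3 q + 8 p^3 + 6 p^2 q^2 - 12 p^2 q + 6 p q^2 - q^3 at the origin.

E7

The Hessian of f at 0 has rank 0. Corank 2; j^3 = (2*p - q)^3 is a perfect cube, so E-series; the 4-jet and mu = 7 give E_7.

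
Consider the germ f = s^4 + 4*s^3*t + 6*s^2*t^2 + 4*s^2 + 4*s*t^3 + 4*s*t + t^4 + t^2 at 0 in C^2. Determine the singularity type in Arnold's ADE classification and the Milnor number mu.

The Hessian of f at 0 has rank 1. Corank 1: A-series; mu = 3 gives A_3.

Type A3, Milnor number mu = 3.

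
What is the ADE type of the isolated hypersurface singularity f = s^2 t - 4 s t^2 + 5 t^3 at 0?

D_{4}

The Hessian of f at 0 has rank 0. Corank 2; j^3 = t*(s^2 - 4*s*t + 5*t^2) splits into three distinct lines over C (the quadratic factor has nonzero discriminant), so D_4.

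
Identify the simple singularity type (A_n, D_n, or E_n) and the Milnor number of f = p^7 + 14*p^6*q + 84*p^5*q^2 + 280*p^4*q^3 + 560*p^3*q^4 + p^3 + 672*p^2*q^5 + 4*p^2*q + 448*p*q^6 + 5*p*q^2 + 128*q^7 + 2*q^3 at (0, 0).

Type D8, Milnor number mu = 8.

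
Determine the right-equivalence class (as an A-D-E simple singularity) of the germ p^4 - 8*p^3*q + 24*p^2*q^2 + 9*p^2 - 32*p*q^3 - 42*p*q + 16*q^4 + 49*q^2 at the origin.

The Hessian of f at 0 is [[18, -42], [-42, 98]] with rank 1, so corank 1. A Groebner basis of the Jacobian ideal J(f) in C{p,q} is {q^3, p - 7*q/3}; counting standard monomials gives mu = 3. Corank 1: A-series; mu = 3 gives A_3.

A3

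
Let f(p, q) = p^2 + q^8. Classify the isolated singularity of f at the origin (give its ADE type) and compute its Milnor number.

The Hessian of f at 0 is [[2, 0], [0, 0]] with rank 1, so corank 1. A Groebner basis of the Jacobian ideal J(f) in C{p,q} is {q^7, p}; counting standard monomials gives mu = 7. Corank 1: A-series; mu = 7 gives A_7.

Type A_7, Milnor number mu = 7.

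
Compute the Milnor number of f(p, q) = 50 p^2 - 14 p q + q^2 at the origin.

1

The Hessian of f at 0 has rank 2. Corank 0: nondegenerate Morse point, so A_1.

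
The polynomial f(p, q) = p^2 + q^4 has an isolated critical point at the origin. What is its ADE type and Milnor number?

The Hessian of f at 0 has rank 1. Corank 1: A-series; mu = 3 gives A_3.

Type A3, Milnor number mu = 3.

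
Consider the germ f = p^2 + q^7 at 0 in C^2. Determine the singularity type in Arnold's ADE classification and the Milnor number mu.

Type A6, Milnor number mu = 6.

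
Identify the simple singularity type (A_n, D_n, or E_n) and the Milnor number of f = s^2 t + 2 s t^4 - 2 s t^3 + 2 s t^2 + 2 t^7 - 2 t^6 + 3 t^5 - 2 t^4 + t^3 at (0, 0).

Type D8, Milnor number mu = 8.

The Hessian of f at 0 has rank 0. Corank 2; j^3 = t*(s + t)^2 has shape L^2 M (L != M), so D-series; mu = 8 gives D_8.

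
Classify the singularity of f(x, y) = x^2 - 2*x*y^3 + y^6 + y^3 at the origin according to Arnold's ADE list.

The Hessian of f at 0 has rank 1. Corank 1: A-series; mu = 2 gives A_2.

A2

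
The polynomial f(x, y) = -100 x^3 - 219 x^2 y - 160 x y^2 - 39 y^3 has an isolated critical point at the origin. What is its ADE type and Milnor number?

The Hessian of f at 0 has rank 0. Corank 2; j^3 = -(4*x + 3*y)*(25*x^2 + 36*x*y + 13*y^2) splits into three distinct lines over C (the quadratic factor has nonzero discriminant), so D_4.

Type D_4, Milnor number mu = 4.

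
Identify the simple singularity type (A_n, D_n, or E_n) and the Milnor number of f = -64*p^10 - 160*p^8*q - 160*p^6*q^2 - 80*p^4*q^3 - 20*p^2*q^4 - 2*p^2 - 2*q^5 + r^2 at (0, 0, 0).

Type A4, Milnor number mu = 4.

The Hessian of f at 0 has rank 2. Corank 1: A-series; mu = 4 gives A_4.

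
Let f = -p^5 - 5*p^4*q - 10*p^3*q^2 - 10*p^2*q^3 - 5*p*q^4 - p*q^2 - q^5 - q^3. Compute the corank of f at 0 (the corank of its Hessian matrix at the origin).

2

The Hessian at 0 is [[0, 0], [0, 0]] of rank 0; hence corank 2.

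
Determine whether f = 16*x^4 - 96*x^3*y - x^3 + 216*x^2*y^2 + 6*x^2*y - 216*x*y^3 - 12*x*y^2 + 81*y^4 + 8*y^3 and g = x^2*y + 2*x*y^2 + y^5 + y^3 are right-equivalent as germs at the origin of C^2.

No.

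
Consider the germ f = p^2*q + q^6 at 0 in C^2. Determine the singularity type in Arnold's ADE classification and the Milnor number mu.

Type D7, Milnor number mu = 7.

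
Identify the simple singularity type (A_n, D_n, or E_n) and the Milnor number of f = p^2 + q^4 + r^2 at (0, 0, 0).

Type A_{3}, Milnor number mu = 3.

The Hessian of f at 0 is [[2, 0, 0], [0, 0, 0], [0, 0, 2]] with rank 2, so corank 1. A Groebner basis of the Jacobian ideal J(f) in C{p,q,r} is {q^3, p, r}; counting standard monomials gives mu = 3. Corank 1: A-series; mu = 3 gives A_3.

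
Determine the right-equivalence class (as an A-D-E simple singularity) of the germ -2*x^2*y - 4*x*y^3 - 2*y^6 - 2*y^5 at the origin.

D_{7}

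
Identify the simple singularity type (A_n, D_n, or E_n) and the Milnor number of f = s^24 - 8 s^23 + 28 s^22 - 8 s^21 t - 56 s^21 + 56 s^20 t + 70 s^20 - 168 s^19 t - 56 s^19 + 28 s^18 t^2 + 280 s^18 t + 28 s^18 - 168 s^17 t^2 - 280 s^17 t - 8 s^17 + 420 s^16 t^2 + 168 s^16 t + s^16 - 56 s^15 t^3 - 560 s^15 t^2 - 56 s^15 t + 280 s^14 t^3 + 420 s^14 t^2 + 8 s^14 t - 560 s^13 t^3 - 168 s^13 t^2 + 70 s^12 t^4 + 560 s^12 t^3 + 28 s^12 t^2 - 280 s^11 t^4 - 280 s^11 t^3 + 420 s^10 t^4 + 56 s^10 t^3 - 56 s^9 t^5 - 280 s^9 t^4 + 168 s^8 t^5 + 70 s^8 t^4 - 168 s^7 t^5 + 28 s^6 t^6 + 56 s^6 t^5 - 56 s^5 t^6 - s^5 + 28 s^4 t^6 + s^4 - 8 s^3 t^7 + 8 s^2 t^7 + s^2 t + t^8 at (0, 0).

The Hessian of f at 0 has rank 0. Corank 2; j^3 = s^2*t has shape L^2 M (L != M), so D-series; mu = 9 gives D_9.

Type D_9, Milnor number mu = 9.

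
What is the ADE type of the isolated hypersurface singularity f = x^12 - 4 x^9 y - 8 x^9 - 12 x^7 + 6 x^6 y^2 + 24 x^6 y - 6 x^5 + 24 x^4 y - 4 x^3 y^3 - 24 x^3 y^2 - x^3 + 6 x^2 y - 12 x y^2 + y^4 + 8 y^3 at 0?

The Hessian of f at 0 is [[0, 0], [0, 0]] with rank 0, so corank 2. A Groebner basis of the Jacobian ideal J(f) in C{x,y} is {y^3, x^2 - 4*x*y + 4*y^2}; counting standard monomials gives mu = 6. Corank 2; j^3 = -(x - 2*y)^3 is a perfect cube, so E-series; the 4-jet and mu = 6 give E_6.

E_6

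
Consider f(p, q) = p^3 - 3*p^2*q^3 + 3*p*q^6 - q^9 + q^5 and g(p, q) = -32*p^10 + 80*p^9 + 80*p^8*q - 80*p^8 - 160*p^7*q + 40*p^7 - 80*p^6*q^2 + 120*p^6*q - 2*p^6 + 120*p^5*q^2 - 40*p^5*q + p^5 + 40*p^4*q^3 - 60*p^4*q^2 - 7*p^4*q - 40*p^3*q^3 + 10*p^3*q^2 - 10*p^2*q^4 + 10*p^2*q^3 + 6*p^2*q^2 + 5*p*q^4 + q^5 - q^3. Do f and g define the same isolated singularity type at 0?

The Hessian of f at 0 has rank 0. Corank 2; j^3 = p^3 is a perfect cube, so E-series; the 5-jet and mu = 8 give E_8. The Hessian of g at 0 has rank 0. Corank 2; j^3 = -q^3 is a perfect cube, so E-series; the 5-jet and mu = 8 give E_8. Both have type E_8, hence right-equivalent.

Yes.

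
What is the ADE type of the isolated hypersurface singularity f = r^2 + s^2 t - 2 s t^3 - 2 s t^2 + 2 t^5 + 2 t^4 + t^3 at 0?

D_{6}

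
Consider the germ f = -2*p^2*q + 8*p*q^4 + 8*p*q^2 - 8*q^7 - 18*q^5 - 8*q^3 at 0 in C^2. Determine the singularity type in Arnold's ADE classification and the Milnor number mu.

Type D_6, Milnor number mu = 6.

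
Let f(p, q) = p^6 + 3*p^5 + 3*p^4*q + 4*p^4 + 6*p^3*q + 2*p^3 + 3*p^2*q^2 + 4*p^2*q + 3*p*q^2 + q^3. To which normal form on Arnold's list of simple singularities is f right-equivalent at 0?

D_4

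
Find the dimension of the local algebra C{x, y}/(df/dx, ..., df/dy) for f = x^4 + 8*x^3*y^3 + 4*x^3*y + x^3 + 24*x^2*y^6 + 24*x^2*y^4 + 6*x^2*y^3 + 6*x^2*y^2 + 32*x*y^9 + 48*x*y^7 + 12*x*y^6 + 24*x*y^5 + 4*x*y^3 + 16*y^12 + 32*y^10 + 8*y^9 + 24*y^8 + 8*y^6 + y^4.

The Hessian of f at 0 is [[0, 0], [0, 0]] with rank 0, so corank 2. A Groebner basis of the Jacobian ideal J(f) in C{x,y} is {y^4, x*y^2 + y^3/3, x^2}; counting standard monomials gives mu = 6. Corank 2; j^3 = x^3 is a perfect cube, so E-series; the 4-jet and mu = 6 give E_6.

6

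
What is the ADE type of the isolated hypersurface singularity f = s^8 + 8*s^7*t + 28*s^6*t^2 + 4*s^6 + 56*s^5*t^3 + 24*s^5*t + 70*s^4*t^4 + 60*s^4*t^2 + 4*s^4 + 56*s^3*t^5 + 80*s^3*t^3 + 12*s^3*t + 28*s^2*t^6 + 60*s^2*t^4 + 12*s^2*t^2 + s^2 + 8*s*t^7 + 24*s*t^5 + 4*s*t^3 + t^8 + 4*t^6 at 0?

The Hessian of f at 0 has rank 1. Corank 1: A-series; mu = 7 gives A_7.

A_7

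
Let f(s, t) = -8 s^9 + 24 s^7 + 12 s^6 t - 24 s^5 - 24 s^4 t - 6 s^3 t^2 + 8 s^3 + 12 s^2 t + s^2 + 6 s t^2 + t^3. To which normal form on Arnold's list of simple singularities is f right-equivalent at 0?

The Hessian of f at 0 has rank 1. Corank 1: A-series; mu = 2 gives A_2.

A_{2}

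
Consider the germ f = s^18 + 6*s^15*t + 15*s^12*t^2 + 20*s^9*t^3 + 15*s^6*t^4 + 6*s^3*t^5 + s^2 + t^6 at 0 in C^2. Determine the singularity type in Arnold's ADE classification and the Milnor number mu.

Type A_5, Milnor number mu = 5.

The Hessian of f at 0 has rank 1. Corank 1: A-series; mu = 5 gives A_5.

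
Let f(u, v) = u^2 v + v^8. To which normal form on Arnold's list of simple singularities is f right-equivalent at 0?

D_9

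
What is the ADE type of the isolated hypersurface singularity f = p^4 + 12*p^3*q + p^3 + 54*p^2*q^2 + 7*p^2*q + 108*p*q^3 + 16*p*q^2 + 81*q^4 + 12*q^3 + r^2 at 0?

The Hessian of f at 0 has rank 1. Corank 2; j^3 = (p + 2*q)^2*(p + 3*q) has shape L^2 M (L != M), so D-series; mu = 5 gives D_5.

D_5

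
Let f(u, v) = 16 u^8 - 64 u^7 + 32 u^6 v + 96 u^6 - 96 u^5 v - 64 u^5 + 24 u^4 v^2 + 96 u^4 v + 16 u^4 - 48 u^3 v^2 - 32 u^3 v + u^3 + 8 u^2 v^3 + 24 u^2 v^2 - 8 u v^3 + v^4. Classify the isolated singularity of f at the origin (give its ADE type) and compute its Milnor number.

Type E6, Milnor number mu = 6.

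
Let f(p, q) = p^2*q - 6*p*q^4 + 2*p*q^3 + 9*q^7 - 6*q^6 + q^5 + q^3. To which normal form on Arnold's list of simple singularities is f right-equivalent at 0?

D4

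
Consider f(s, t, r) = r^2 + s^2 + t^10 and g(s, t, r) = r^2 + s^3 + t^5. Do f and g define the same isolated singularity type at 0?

No.

The Hessian of f at 0 has rank 2. Corank 1: A-series; mu = 9 gives A_9. The Hessian of g at 0 has rank 1. Corank 2; j^3 = s^3 is a perfect cube, so E-series; the 5-jet and mu = 8 give E_8. f is A_9 but g is E_8, hence not right-equivalent.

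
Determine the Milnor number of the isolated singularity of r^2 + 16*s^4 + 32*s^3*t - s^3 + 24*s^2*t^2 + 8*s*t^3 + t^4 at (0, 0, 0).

The Hessian of f at 0 is [[0, 0, 0], [0, 0, 0], [0, 0, 2]] with rank 1, so corank 2. A Groebner basis of the Jacobian ideal J(f) in C{s,t,r} is {t^4, s*t^2 + t^3/6, s^2, r}; counting standard monomials gives mu = 6. Corank 2; j^3 = -s^3 is a perfect cube, so E-series; the 4-jet and mu = 6 give E_6.

6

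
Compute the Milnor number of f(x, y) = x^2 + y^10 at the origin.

9

The Hessian of f at 0 is [[2, 0], [0, 0]] with rank 1, so corank 1. A Groebner basis of the Jacobian ideal J(f) in C{x,y} is {y^9, x}; counting standard monomials gives mu = 9. Corank 1: A-series; mu = 9 gives A_9.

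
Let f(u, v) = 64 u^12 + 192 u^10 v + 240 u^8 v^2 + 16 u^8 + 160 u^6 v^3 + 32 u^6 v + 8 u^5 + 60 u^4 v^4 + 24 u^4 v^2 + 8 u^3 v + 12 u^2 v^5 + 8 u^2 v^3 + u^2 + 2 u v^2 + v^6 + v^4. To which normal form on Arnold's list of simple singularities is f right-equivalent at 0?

A_5

The Hessian of f at 0 is [[2, 0], [0, 0]] with rank 1, so corank 1. A Groebner basis of the Jacobian ideal J(f) in C{u,v} is {u^3, u^2*v, u + v^2}; counting standard monomials gives mu = 5. Corank 1: A-series; mu = 5 gives A_5.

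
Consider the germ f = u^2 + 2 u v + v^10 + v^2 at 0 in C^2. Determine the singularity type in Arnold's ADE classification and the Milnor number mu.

Type A_9, Milnor number mu = 9.

The Hessian of f at 0 has rank 1. Corank 1: A-series; mu = 9 gives A_9.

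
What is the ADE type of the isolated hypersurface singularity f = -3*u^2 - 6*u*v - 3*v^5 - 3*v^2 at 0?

A_{4}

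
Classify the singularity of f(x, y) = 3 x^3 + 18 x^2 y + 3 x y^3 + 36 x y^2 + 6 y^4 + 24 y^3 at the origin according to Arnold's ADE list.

The Hessian of f at 0 is [[0, 0], [0, 0]] with rank 0, so corank 2. A Groebner basis of the Jacobian ideal J(f) in C{x,y} is {x^3 + 6*x^2*y + 48*x^2 + 192*x*y + 192*y^2, -6*x^2 + x*y^2 - 24*x*y - 24*y^2, 3*x^2 + 12*x*y + y^3 + 12*y^2}; counting standard monomials gives mu = 7. Corank 2; j^3 = 3*(x + 2*y)^3 is a perfect cube, so E-series; the 4-jet and mu = 7 give E_7.

E_{7}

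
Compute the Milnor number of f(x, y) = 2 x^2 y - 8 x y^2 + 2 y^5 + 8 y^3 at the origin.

The Hessian of f at 0 is [[0, 0], [0, 0]] with rank 0, so corank 2. A Groebner basis of the Jacobian ideal J(f) in C{x,y} is {x^2/5 + y^4 - 4*y^2/5, x^3 - 8*y^3, x*y - 2*y^2}; counting standard monomials gives mu = 6. Corank 2; j^3 = 2*y*(x - 2*y)^2 has shape L^2 M (L != M), so D-series; mu = 6 gives D_6.

6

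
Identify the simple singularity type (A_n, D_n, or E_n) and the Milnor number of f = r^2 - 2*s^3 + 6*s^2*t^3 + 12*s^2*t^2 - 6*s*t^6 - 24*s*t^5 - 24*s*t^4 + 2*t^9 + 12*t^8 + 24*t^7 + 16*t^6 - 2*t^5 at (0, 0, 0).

Type E8, Milnor number mu = 8.

The Hessian of f at 0 is [[0, 0, 0], [0, 0, 0], [0, 0, 2]] with rank 1, so corank 2. A Groebner basis of the Jacobian ideal J(f) in C{s,t,r} is {-s^2/2 + s*t^3 + 2*s*t^2, t^4, s^3, s^2*t - 2*s^2 + 8*s*t^2, r}; counting standard monomials gives mu = 8. Corank 2; j^3 = -2*s^3 is a perfect cube, so E-series; the 5-jet and mu = 8 give E_8.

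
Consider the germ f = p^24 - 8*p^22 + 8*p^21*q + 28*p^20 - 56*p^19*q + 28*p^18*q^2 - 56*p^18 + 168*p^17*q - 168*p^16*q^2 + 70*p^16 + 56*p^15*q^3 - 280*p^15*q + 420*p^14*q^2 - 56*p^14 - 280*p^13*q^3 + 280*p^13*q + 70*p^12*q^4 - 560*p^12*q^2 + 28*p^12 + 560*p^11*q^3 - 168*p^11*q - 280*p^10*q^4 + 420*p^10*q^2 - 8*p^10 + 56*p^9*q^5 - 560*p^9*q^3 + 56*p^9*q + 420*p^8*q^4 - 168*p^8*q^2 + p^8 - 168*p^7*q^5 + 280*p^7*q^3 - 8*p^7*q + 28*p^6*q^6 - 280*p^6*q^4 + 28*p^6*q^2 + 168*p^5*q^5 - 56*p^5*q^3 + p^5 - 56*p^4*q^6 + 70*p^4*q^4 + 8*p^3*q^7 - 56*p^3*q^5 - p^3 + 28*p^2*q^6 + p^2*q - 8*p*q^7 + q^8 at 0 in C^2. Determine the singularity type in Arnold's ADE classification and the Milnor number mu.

Type D9, Milnor number mu = 9.

The Hessian of f at 0 has rank 0. Corank 2; j^3 = -p^2*(p - q) has shape L^2 M (L != M), so D-series; mu = 9 gives D_9.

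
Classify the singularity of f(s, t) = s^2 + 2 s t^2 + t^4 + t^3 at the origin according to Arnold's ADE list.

A_2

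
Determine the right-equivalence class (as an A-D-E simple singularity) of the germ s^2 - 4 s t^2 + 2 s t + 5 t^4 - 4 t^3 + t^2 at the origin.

A_{3}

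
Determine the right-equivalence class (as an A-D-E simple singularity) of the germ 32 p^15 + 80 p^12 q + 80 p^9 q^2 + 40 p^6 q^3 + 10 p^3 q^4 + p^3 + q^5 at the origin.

E8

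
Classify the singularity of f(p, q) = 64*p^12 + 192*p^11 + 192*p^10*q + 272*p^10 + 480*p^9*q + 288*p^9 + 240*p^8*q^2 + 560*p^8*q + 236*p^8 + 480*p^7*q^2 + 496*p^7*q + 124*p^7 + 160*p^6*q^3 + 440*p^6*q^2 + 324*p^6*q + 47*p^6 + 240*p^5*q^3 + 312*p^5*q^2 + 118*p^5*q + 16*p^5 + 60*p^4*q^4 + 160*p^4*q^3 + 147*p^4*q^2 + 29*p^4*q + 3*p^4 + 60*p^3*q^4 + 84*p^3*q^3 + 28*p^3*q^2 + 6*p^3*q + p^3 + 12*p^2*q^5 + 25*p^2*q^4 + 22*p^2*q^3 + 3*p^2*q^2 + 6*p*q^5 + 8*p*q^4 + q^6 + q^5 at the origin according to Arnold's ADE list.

E8

The Hessian of f at 0 has rank 0. Corank 2; j^3 = p^3 is a perfect cube, so E-series; the 5-jet and mu = 8 give E_8.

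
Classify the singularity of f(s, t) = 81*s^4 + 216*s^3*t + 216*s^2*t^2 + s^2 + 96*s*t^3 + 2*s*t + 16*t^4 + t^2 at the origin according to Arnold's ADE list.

The Hessian of f at 0 is [[2, 2], [2, 2]] with rank 1, so corank 1. A Groebner basis of the Jacobian ideal J(f) in C{s,t} is {t^3, s + t}; counting standard monomials gives mu = 3. Corank 1: A-series; mu = 3 gives A_3.

A_3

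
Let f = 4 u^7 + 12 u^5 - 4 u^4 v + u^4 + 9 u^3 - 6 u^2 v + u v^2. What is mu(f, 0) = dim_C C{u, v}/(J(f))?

The Hessian of f at 0 has rank 0. Corank 2; j^3 = u*(3*u - v)^2 has shape L^2 M (L != M), so D-series; mu = 5 gives D_5.

5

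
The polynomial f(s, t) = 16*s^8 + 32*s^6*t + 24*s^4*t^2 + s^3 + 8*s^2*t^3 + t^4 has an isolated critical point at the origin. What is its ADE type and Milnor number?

The Hessian of f at 0 has rank 0. Corank 2; j^3 = s^3 is a perfect cube, so E-series; the 4-jet and mu = 6 give E_6.

Type E_{6}, Milnor number mu = 6.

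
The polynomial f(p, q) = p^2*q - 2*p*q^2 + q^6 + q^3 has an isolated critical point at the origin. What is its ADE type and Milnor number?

Type D7, Milnor number mu = 7.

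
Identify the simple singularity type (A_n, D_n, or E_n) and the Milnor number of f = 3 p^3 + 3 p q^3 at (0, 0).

Type E7, Milnor number mu = 7.

The Hessian of f at 0 has rank 0. Corank 2; j^3 = 3*p^3 is a perfect cube, so E-series; the 4-jet and mu = 7 give E_7.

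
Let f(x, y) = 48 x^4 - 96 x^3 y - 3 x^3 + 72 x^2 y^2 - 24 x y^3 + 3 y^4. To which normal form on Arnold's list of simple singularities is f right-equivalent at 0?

E6

The Hessian of f at 0 has rank 0. Corank 2; j^3 = -3*x^3 is a perfect cube, so E-series; the 4-jet and mu = 6 give E_6.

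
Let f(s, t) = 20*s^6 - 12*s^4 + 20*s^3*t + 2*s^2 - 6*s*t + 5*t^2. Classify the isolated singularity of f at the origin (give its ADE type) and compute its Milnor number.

Type A1, Milnor number mu = 1.

The Hessian of f at 0 has rank 2. Corank 0: nondegenerate Morse point, so A_1.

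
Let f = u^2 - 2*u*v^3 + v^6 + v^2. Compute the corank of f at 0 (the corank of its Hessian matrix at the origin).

Hessian at 0 has rank 2.

0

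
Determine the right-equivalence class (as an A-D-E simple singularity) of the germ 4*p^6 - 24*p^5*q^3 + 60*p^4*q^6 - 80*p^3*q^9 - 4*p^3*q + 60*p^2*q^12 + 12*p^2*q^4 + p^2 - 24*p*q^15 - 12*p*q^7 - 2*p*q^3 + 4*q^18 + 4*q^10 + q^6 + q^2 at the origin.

A_1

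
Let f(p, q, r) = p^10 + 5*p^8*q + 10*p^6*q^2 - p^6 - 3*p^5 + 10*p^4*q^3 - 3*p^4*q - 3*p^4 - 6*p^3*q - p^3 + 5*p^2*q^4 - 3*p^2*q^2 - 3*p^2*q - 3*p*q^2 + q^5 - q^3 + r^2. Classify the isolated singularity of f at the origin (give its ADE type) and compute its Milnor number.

The Hessian of f at 0 has rank 1. Corank 2; j^3 = -(p + q)^3 is a perfect cube, so E-series; the 5-jet and mu = 8 give E_8.

Type E_{8}, Milnor number mu = 8.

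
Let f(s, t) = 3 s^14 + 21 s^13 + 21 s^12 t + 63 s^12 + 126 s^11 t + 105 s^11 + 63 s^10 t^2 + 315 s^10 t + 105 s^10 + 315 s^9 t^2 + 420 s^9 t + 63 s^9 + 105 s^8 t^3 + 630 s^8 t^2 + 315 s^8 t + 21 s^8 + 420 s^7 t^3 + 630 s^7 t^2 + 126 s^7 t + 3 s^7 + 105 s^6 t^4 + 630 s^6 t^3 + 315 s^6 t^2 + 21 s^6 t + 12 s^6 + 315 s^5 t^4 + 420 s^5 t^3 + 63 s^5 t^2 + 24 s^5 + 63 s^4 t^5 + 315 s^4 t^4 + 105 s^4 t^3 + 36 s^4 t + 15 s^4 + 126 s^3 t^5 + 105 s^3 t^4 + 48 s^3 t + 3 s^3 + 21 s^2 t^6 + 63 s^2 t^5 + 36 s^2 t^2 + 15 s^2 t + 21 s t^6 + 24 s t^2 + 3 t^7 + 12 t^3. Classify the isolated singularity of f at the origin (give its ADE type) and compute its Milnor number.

Type D_{8}, Milnor number mu = 8.

The Hessian of f at 0 is [[0, 0], [0, 0]] with rank 0, so corank 2. A Groebner basis of the Jacobian ideal J(f) in C{s,t} is {519*s^2/15824 + s*t^3 - 6081*s*t^2/3956 + 5141*s*t/15824 - 1508*t^3/989 + 4103*t^2/7912, -775*s^2/15824 + 14245*s*t^2/7912 - 7189*s*t/15824 + t^4 + 6067*t^3/3956 - 5639*t^2/7912, s^3 + 491*s^2/989 + 84*s*t^2/989 + 961*s*t/989 + 56*t^3/989 - 42*t^2/989, s^2*t + 7*s^2/1978 - 84*s*t^2/989 + 1045*s*t/1978 - 56*t^3/989 + 1031*t^2/989}; counting standard monomials gives mu = 8. Corank 2; j^3 = 3*(s + t)*(s + 2*t)^2 has shape L^2 M (L != M), so D-series; mu = 8 gives D_8.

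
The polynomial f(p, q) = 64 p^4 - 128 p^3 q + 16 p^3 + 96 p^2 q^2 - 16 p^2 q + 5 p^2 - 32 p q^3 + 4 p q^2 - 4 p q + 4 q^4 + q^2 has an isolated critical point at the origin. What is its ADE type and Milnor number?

The Hessian of f at 0 has rank 2. Corank 0: nondegenerate Morse point, so A_1.

Type A1, Milnor number mu = 1.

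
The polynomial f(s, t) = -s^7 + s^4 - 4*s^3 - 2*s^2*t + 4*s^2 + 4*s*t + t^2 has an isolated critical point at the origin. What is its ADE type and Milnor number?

Type A_6, Milnor number mu = 6.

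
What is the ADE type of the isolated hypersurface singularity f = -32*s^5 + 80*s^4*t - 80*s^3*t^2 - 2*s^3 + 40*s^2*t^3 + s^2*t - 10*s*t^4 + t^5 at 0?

D6

The Hessian of f at 0 has rank 0. Corank 2; j^3 = -s^2*(2*s - t) has shape L^2 M (L != M), so D-series; mu = 6 gives D_6.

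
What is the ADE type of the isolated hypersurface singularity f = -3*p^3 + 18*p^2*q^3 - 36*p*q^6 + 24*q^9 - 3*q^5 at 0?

The Hessian of f at 0 has rank 0. Corank 2; j^3 = -3*p^3 is a perfect cube, so E-series; the 5-jet and mu = 8 give E_8.

E_{8}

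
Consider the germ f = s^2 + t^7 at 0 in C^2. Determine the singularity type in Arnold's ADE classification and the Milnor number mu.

Type A6, Milnor number mu = 6.

The Hessian of f at 0 has rank 1. Corank 1: A-series; mu = 6 gives A_6.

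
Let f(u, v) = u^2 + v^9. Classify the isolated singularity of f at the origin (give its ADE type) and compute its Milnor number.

Type A_8, Milnor number mu = 8.

The Hessian of f at 0 has rank 1. Corank 1: A-series; mu = 8 gives A_8.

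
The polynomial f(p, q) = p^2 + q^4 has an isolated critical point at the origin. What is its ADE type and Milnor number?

The Hessian of f at 0 has rank 1. Corank 1: A-series; mu = 3 gives A_3.

Type A_{3}, Milnor number mu = 3.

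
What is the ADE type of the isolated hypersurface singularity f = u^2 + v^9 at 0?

A_{8}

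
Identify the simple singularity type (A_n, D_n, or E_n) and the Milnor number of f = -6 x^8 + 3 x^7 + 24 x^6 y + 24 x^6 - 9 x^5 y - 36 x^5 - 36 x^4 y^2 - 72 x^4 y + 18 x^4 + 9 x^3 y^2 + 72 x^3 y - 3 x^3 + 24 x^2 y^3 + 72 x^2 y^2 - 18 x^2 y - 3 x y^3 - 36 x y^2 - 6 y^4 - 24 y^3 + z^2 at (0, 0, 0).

Type E_7, Milnor number mu = 7.

The Hessian of f at 0 has rank 1. Corank 2; j^3 = -3*(x + 2*y)^3 is a perfect cube, so E-series; the 4-jet and mu = 7 give E_7.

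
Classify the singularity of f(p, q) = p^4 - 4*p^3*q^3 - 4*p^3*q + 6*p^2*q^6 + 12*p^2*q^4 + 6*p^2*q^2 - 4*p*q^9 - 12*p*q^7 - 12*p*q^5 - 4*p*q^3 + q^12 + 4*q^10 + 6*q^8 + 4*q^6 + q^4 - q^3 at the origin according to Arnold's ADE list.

E_{6}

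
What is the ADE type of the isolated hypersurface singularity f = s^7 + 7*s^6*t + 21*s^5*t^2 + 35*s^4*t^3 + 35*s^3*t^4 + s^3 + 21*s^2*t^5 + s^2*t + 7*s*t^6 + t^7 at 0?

The Hessian of f at 0 has rank 0. Corank 2; j^3 = s^2*(s + t) has shape L^2 M (L != M), so D-series; mu = 8 gives D_8.

D_8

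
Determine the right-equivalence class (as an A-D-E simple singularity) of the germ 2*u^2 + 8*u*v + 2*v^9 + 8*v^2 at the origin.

The Hessian of f at 0 has rank 1. Corank 1: A-series; mu = 8 gives A_8.

A_{8}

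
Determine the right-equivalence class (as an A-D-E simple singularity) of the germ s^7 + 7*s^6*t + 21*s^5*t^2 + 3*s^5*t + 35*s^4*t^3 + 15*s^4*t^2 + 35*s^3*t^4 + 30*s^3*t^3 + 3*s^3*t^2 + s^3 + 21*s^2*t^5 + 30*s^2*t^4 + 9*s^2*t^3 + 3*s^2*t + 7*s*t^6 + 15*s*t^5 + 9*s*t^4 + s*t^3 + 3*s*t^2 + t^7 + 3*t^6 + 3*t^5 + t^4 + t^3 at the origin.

E7

The Hessian of f at 0 is [[0, 0], [0, 0]] with rank 0, so corank 2. A Groebner basis of the Jacobian ideal J(f) in C{s,t} is {s^3 + 3*s^2*t + 6*s^2 + 12*s*t + 6*t^2, -3*s^2 + s*t^2 - 6*s*t - 3*t^2, 3*s^2 + 6*s*t + t^3 + 3*t^2}; counting standard monomials gives mu = 7. Corank 2; j^3 = (s + t)^3 is a perfect cube, so E-series; the 4-jet and mu = 7 give E_7.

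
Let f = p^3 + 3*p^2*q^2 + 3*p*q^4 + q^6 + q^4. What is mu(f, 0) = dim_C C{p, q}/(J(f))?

6

The Hessian of f at 0 has rank 0. Corank 2; j^3 = p^3 is a perfect cube, so E-series; the 4-jet and mu = 6 give E_6.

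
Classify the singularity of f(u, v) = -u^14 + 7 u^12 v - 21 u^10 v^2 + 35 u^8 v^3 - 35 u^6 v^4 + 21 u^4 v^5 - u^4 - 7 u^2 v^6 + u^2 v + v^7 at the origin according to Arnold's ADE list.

D_8

The Hessian of f at 0 has rank 0. Corank 2; j^3 = u^2*v has shape L^2 M (L != M), so D-series; mu = 8 gives D_8.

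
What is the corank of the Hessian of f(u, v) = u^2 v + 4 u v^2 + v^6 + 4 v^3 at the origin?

Hessian at 0 has rank 0.

2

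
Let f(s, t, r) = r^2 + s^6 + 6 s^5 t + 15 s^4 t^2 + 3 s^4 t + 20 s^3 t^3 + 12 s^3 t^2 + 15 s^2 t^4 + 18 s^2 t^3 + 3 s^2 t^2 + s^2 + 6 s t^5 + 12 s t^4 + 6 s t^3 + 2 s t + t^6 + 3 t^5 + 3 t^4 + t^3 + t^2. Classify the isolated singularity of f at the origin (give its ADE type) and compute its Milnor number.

The Hessian of f at 0 has rank 2. Corank 1: A-series; mu = 2 gives A_2.

Type A2, Milnor number mu = 2.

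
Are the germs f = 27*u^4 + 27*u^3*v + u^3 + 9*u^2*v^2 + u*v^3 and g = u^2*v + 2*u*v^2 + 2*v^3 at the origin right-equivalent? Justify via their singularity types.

The Hessian of f at 0 has rank 0. Corank 2; j^3 = u^3 is a perfect cube, so E-series; the 4-jet and mu = 7 give E_7. The Hessian of g at 0 has rank 0. Corank 2; j^3 = v*(u^2 + 2*u*v + 2*v^2) splits into three distinct lines over C (the quadratic factor has nonzero discriminant), so D_4. f is E_7 but g is D_4, hence not right-equivalent.

No.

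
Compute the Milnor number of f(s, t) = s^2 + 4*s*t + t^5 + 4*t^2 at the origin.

The Hessian of f at 0 is [[2, 4], [4, 8]] with rank 1, so corank 1. A Groebner basis of the Jacobian ideal J(f) in C{s,t} is {t^4, s + 2*t}; counting standard monomials gives mu = 4. Corank 1: A-series; mu = 4 gives A_4.

4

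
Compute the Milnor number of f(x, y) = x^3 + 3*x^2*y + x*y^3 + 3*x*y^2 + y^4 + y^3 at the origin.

7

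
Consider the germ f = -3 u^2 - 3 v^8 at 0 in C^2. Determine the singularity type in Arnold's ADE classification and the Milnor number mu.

Type A_{7}, Milnor number mu = 7.

The Hessian of f at 0 has rank 1. Corank 1: A-series; mu = 7 gives A_7.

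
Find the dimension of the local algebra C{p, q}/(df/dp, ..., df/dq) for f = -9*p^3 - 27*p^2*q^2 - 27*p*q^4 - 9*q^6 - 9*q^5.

8

The Hessian of f at 0 is [[0, 0], [0, 0]] with rank 0, so corank 2. A Groebner basis of the Jacobian ideal J(f) in C{p,q} is {q^4, p^3, p^2/2 + p*q^2}; counting standard monomials gives mu = 8. Corank 2; j^3 = -9*p^3 is a perfect cube, so E-series; the 5-jet and mu = 8 give E_8.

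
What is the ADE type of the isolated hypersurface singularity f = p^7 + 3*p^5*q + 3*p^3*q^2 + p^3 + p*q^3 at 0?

E7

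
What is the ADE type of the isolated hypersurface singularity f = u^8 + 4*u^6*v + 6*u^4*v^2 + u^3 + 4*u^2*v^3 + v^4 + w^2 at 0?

E_6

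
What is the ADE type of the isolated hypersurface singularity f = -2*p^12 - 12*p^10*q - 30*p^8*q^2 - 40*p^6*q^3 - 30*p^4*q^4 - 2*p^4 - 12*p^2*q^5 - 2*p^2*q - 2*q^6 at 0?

D_{7}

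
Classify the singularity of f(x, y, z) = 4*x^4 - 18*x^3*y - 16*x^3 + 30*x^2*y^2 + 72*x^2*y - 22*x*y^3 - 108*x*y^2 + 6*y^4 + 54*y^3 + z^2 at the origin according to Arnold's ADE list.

E_{7}

The Hessian of f at 0 has rank 1. Corank 2; j^3 = -2*(2*x - 3*y)^3 is a perfect cube, so E-series; the 4-jet and mu = 7 give E_7.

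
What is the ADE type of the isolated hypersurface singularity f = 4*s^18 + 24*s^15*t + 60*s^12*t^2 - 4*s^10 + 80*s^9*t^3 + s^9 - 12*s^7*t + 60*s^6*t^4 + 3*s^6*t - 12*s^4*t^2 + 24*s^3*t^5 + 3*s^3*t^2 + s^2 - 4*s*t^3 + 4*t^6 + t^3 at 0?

The Hessian of f at 0 has rank 1. Corank 1: A-series; mu = 2 gives A_2.

A_{2}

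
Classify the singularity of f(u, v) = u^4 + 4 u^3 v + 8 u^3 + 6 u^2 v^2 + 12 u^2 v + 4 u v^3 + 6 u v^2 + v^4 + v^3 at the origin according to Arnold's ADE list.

The Hessian of f at 0 is [[0, 0], [0, 0]] with rank 0, so corank 2. A Groebner basis of the Jacobian ideal J(f) in C{u,v} is {v^4, u*v^2 + 2*v^3/3, u^2 + u*v + v^2/4}; counting standard monomials gives mu = 6. Corank 2; j^3 = (2*u + v)^3 is a perfect cube, so E-series; the 4-jet and mu = 6 give E_6.

E_{6}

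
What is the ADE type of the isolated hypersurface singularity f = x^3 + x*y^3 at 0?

The Hessian of f at 0 has rank 0. Corank 2; j^3 = x^3 is a perfect cube, so E-series; the 4-jet and mu = 7 give E_7.

E7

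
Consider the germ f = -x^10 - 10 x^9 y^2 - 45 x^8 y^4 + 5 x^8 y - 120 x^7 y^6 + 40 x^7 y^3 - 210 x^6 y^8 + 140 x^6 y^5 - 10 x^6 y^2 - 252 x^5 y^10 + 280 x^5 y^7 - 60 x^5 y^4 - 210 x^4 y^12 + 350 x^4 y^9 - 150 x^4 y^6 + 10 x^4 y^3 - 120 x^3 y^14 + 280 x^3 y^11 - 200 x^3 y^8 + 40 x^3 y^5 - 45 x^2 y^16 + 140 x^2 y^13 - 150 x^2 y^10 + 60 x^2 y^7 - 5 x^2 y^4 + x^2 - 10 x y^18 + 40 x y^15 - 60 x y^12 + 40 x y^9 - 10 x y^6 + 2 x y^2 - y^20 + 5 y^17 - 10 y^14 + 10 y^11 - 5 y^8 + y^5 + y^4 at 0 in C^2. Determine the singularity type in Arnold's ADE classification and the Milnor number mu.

Type A4, Milnor number mu = 4.

The Hessian of f at 0 has rank 1. Corank 1: A-series; mu = 4 gives A_4.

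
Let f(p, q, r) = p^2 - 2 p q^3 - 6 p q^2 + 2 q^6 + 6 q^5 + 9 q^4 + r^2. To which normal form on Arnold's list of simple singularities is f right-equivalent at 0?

A_5

The Hessian of f at 0 has rank 2. Corank 1: A-series; mu = 5 gives A_5.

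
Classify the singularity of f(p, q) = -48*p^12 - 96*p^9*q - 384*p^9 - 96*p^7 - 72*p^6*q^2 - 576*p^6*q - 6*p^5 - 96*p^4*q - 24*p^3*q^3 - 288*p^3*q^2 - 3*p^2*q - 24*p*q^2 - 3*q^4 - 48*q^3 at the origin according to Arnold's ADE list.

D5

The Hessian of f at 0 has rank 0. Corank 2; j^3 = -3*q*(p + 4*q)^2 has shape L^2 M (L != M), so D-series; mu = 5 gives D_5.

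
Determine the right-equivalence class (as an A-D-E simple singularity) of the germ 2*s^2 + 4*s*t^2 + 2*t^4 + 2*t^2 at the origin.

A_{1}

The Hessian of f at 0 has rank 2. Corank 0: nondegenerate Morse point, so A_1.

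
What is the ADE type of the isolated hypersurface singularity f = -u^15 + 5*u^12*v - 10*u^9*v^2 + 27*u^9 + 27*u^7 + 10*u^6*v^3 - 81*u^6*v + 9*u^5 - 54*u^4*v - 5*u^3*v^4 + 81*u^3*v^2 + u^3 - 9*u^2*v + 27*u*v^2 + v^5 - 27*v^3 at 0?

The Hessian of f at 0 is [[0, 0], [0, 0]] with rank 0, so corank 2. A Groebner basis of the Jacobian ideal J(f) in C{u,v} is {u^2/162 + u*v^3 - u*v/27 + v^2/18, v^4, u^3 - 27*u*v^2 + 54*v^3, u^2*v - 6*u*v^2 + 9*v^3}; counting standard monomials gives mu = 8. Corank 2; j^3 = (u - 3*v)^3 is a perfect cube, so E-series; the 5-jet and mu = 8 give E_8.

E_8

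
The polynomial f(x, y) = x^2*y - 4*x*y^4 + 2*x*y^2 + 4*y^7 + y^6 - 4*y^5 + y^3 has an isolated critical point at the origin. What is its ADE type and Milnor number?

The Hessian of f at 0 is [[0, 0], [0, 0]] with rank 0, so corank 2. A Groebner basis of the Jacobian ideal J(f) in C{x,y} is {-x*y/2 + y^4 - y^2/2, x^3 + x^2 + 2*x*y + y^3 + y^2, x^2*y - 2*x^2/3 - 4*x*y/3 - y^3 - 2*y^2/3, x^2/3 + x*y^2 + 2*x*y/3 + y^3 + y^2/3}; counting standard monomials gives mu = 7. Corank 2; j^3 = y*(x + y)^2 has shape L^2 M (L != M), so D-series; mu = 7 gives D_7.

Type D_7, Milnor number mu = 7.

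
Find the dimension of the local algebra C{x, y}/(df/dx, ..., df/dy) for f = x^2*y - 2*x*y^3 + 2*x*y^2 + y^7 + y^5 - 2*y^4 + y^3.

8

The Hessian of f at 0 has rank 0. Corank 2; j^3 = y*(x + y)^2 has shape L^2 M (L != M), so D-series; mu = 8 gives D_8.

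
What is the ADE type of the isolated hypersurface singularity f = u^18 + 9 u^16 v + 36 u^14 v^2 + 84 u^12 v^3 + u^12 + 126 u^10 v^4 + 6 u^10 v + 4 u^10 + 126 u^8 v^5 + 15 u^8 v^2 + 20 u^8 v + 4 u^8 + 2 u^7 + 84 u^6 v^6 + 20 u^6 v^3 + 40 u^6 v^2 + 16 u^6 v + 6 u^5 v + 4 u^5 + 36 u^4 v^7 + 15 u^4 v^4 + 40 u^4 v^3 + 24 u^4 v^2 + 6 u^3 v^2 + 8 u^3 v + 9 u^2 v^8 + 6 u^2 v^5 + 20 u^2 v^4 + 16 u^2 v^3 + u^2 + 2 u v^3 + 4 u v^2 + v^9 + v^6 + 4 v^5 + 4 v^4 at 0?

The Hessian of f at 0 has rank 1. Corank 1: A-series; mu = 8 gives A_8.

A_{8}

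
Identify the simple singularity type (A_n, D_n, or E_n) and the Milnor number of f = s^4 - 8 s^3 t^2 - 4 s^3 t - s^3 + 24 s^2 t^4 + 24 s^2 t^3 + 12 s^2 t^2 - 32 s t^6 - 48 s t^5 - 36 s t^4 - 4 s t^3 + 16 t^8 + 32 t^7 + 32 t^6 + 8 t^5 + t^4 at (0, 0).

Type E_{6}, Milnor number mu = 6.

The Hessian of f at 0 is [[0, 0], [0, 0]] with rank 0, so corank 2. A Groebner basis of the Jacobian ideal J(f) in C{s,t} is {s^3, s^2*t, -s^2/4 + s*t^2, -3*s^2/4 + t^3}; counting standard monomials gives mu = 6. Corank 2; j^3 = -s^3 is a perfect cube, so E-series; the 4-jet and mu = 6 give E_6.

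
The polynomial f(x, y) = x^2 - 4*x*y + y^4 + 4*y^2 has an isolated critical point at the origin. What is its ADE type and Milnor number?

The Hessian of f at 0 has rank 1. Corank 1: A-series; mu = 3 gives A_3.

Type A3, Milnor number mu = 3.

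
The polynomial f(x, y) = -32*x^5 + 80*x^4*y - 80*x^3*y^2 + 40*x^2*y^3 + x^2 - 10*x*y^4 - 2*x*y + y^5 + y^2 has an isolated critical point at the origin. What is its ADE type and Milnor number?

Type A_{4}, Milnor number mu = 4.

The Hessian of f at 0 has rank 1. Corank 1: A-series; mu = 4 gives A_4.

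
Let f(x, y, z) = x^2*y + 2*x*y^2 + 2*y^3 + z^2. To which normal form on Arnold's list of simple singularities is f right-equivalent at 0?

D4

The Hessian of f at 0 has rank 1. Corank 2; j^3 = y*(x^2 + 2*x*y + 2*y^2) splits into three distinct lines over C (the quadratic factor has nonzero discriminant), so D_4.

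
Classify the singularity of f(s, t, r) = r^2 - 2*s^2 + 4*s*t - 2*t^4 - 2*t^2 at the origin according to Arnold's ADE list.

A_{3}

The Hessian of f at 0 is [[-4, 4, 0], [4, -4, 0], [0, 0, 2]] with rank 2, so corank 1. A Groebner basis of the Jacobian ideal J(f) in C{s,t,r} is {t^3, s - t, r}; counting standard monomials gives mu = 3. Corank 1: A-series; mu = 3 gives A_3.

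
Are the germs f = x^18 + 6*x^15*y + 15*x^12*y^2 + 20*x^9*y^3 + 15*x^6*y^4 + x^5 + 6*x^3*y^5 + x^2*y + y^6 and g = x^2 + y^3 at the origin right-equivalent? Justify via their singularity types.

No.

The Hessian of f at 0 has rank 0. Corank 2; j^3 = x^2*y has shape L^2 M (L != M), so D-series; mu = 7 gives D_7. The Hessian of g at 0 has rank 1. Corank 1: A-series; mu = 2 gives A_2. f is D_7 but g is A_2, hence not right-equivalent.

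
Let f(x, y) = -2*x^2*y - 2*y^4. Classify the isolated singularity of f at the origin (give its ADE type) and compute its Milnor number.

Type D5, Milnor number mu = 5.

The Hessian of f at 0 is [[0, 0], [0, 0]] with rank 0, so corank 2. A Groebner basis of the Jacobian ideal J(f) in C{x,y} is {x^3, x^2/4 + y^3, x*y}; counting standard monomials gives mu = 5. Corank 2; j^3 = -2*x^2*y has shape L^2 M (L != M), so D-series; mu = 5 gives D_5.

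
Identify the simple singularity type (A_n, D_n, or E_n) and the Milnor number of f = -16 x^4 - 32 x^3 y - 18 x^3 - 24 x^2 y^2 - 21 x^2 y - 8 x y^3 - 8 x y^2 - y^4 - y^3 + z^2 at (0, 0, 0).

Type D_{5}, Milnor number mu = 5.

The Hessian of f at 0 has rank 1. Corank 2; j^3 = -(2*x + y)*(3*x + y)^2 has shape L^2 M (L != M), so D-series; mu = 5 gives D_5.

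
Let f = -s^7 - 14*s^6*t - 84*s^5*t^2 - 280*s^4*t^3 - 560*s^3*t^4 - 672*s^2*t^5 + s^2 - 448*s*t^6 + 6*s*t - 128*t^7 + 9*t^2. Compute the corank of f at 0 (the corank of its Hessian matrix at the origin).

Hessian at 0 has rank 1.

1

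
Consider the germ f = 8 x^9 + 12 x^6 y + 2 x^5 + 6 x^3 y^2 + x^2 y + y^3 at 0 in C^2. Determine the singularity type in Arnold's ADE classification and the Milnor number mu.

The Hessian of f at 0 has rank 0. Corank 2; j^3 = y*(x^2 + y^2) splits into three distinct lines over C (the quadratic factor has nonzero discriminant), so D_4.

Type D_4, Milnor number mu = 4.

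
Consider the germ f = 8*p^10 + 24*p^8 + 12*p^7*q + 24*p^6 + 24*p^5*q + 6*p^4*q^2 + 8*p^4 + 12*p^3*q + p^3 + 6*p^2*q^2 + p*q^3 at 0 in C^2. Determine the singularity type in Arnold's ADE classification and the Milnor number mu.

The Hessian of f at 0 has rank 0. Corank 2; j^3 = p^3 is a perfect cube, so E-series; the 4-jet and mu = 7 give E_7.

Type E7, Milnor number mu = 7.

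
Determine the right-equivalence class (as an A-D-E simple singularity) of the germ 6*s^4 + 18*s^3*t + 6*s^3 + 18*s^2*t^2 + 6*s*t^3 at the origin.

E7

The Hessian of f at 0 has rank 0. Corank 2; j^3 = 6*s^3 is a perfect cube, so E-series; the 4-jet and mu = 7 give E_7.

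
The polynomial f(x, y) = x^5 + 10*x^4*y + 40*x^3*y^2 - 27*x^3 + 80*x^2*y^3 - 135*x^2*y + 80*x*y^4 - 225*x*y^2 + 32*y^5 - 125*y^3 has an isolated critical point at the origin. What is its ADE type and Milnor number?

Type E_8, Milnor number mu = 8.

The Hessian of f at 0 is [[0, 0], [0, 0]] with rank 0, so corank 2. A Groebner basis of the Jacobian ideal J(f) in C{x,y} is {y^5, x*y^3 + 7*y^4/4, x^2 + 10*x*y/3 + 25*y^2/9}; counting standard monomials gives mu = 8. Corank 2; j^3 = -(3*x + 5*y)^3 is a perfect cube, so E-series; the 5-jet and mu = 8 give E_8.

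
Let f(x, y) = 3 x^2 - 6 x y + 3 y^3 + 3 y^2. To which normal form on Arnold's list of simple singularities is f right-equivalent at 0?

A_{2}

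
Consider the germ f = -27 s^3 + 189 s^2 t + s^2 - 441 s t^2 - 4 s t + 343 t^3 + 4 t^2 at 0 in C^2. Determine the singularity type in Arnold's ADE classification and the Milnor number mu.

Type A2, Milnor number mu = 2.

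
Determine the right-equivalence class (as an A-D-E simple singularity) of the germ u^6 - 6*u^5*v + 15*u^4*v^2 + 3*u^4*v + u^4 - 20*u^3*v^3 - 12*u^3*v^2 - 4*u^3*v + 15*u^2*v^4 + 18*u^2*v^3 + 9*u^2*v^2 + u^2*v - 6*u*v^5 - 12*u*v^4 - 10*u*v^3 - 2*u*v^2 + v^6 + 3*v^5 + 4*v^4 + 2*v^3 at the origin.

The Hessian of f at 0 has rank 0. Corank 2; j^3 = v*(u^2 - 2*u*v + 2*v^2) splits into three distinct lines over C (the quadratic factor has nonzero discriminant), so D_4.

D_{4}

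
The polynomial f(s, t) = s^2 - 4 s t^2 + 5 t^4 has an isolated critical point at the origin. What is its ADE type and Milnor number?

Type A_3, Milnor number mu = 3.

The Hessian of f at 0 has rank 1. Corank 1: A-series; mu = 3 gives A_3.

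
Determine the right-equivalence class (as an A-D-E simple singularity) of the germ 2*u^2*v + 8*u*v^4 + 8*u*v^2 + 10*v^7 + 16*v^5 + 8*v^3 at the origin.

The Hessian of f at 0 is [[0, 0], [0, 0]] with rank 0, so corank 2. A Groebner basis of the Jacobian ideal J(f) in C{u,v} is {-2*u^2/3 + u*v^3 - 11*u*v/3 - 14*v^2/3, u*v/2 + v^4 + v^2, u^3 - 12*u*v^2 - 16*v^3, u^2*v + 4*u*v^2 + 4*v^3}; counting standard monomials gives mu = 8. Corank 2; j^3 = 2*v*(u + 2*v)^2 has shape L^2 M (L != M), so D-series; mu = 8 gives D_8.

D_{8}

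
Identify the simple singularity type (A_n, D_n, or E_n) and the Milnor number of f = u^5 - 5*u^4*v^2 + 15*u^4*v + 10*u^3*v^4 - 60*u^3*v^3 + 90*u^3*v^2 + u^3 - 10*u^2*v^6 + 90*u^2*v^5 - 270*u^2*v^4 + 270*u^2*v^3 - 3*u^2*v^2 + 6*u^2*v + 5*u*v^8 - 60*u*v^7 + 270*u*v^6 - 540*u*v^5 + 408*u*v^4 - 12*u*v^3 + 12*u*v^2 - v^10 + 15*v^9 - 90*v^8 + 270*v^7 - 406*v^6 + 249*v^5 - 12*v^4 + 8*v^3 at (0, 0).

Type E_8, Milnor number mu = 8.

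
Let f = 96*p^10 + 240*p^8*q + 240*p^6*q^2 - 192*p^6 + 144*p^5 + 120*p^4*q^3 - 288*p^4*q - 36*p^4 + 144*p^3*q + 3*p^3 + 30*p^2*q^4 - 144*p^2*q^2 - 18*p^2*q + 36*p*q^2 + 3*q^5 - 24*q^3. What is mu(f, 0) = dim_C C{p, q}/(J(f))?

The Hessian of f at 0 is [[0, 0], [0, 0]] with rank 0, so corank 2. A Groebner basis of the Jacobian ideal J(f) in C{p,q} is {-p^2/512 + p*q^3 + p*q^2/16 + p*q/128 - q^3/8 - q^2/128, q^4, p^3 - 3*p^2/8 + 3*p*q/2 - 8*q^3 - 3*q^2/2, p^2*q - p^2/16 - 2*p*q^2 + p*q/4 - q^2/4}; counting standard monomials gives mu = 8. Corank 2; j^3 = 3*(p - 2*q)^3 is a perfect cube, so E-series; the 5-jet and mu = 8 give E_8.

8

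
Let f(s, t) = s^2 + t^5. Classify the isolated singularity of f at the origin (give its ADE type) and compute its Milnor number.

Type A_4, Milnor number mu = 4.

The Hessian of f at 0 is [[2, 0], [0, 0]] with rank 1, so corank 1. A Groebner basis of the Jacobian ideal J(f) in C{s,t} is {t^4, s}; counting standard monomials gives mu = 4. Corank 1: A-series; mu = 4 gives A_4.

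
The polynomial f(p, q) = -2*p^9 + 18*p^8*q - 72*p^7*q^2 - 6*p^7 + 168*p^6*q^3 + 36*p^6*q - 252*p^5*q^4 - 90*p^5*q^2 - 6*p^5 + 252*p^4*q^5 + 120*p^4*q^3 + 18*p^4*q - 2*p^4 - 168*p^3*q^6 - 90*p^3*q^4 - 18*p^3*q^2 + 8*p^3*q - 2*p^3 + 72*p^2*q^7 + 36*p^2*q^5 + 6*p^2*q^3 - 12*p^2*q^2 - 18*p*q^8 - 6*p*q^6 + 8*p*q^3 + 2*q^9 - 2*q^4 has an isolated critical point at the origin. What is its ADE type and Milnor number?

Type E_{6}, Milnor number mu = 6.

The Hessian of f at 0 has rank 0. Corank 2; j^3 = -2*p^3 is a perfect cube, so E-series; the 4-jet and mu = 6 give E_6.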